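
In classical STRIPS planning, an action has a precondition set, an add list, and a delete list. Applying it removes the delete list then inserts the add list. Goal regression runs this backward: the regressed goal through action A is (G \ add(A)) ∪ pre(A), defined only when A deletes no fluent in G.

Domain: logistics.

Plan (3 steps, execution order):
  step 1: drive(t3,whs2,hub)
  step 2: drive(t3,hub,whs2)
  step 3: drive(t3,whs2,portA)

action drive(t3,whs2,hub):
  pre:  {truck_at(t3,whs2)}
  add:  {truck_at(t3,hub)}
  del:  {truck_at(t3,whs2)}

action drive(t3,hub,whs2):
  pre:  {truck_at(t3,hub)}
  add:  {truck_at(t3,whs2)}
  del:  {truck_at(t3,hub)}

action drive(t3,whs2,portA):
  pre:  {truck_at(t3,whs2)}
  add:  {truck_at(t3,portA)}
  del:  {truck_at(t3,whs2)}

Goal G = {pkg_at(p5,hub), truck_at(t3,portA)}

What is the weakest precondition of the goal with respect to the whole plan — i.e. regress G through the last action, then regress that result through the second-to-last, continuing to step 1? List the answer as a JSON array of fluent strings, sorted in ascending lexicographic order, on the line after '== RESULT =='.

Work backward from the goal:
  through step 3 (drive(t3,whs2,portA)): drop {truck_at(t3,portA)}, keep {pkg_at(p5,hub)}, require {truck_at(t3,whs2)}
    → {pkg_at(p5,hub), truck_at(t3,whs2)}
  through step 2 (drive(t3,hub,whs2)): drop {truck_at(t3,whs2)}, keep {pkg_at(p5,hub)}, require {truck_at(t3,hub)}
    → {pkg_at(p5,hub), truck_at(t3,hub)}
  through step 1 (drive(t3,whs2,hub)): drop {truck_at(t3,hub)}, keep {pkg_at(p5,hub)}, require {truck_at(t3,whs2)}
    → {pkg_at(p5,hub), truck_at(t3,whs2)}

== RESULT ==
["pkg_at(p5,hub)", "truck_at(t3,whs2)"]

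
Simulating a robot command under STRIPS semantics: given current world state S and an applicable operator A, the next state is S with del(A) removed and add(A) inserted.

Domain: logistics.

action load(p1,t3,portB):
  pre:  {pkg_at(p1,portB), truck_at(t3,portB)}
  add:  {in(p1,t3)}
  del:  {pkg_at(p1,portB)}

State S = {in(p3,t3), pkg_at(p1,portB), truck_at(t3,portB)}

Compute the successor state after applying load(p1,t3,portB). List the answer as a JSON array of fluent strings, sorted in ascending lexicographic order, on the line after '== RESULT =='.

Progress:
  pre ⊆ S: {pkg_at(p1,portB), truck_at(t3,portB)} ⊆ S  — applicable
  S \ del = {in(p3,t3), truck_at(t3,portB)}
  ∪ add   = {in(p1,t3), in(p3,t3), truck_at(t3,portB)}

== RESULT ==
["in(p1,t3)", "in(p3,t3)", "truck_at(t3,portB)"]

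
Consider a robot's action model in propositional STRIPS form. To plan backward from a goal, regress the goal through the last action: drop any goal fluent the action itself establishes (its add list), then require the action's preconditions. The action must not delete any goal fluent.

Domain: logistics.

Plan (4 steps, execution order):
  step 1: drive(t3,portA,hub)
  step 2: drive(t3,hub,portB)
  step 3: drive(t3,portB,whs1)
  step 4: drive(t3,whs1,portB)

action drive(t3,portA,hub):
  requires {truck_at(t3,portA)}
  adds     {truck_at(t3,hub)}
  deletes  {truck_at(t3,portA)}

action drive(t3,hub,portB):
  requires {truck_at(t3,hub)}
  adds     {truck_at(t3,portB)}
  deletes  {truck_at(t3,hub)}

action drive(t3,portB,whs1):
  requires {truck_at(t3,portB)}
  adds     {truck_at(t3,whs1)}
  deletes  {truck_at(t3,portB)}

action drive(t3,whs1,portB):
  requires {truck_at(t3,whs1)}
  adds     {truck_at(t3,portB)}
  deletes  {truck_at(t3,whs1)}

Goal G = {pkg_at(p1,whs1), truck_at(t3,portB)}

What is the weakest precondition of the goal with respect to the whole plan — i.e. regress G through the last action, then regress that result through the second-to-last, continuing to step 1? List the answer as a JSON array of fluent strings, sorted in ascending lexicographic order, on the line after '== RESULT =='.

Regress step by step:
  through step 4 (drive(t3,whs1,portB)): drop {truck_at(t3,portB)}, keep {pkg_at(p1,whs1)}, require {truck_at(t3,whs1)}
    → {pkg_at(p1,whs1), truck_at(t3,whs1)}
  through step 3 (drive(t3,portB,whs1)): drop {truck_at(t3,whs1)}, keep {pkg_at(p1,whs1)}, require {truck_at(t3,portB)}
    → {pkg_at(p1,whs1), truck_at(t3,portB)}
  through step 2 (drive(t3,hub,portB)): drop {truck_at(t3,portB)}, keep {pkg_at(p1,whs1)}, require {truck_at(t3,hub)}
    → {pkg_at(p1,whs1), truck_at(t3,hub)}
  through step 1 (drive(t3,portA,hub)): drop {truck_at(t3,hub)}, keep {pkg_at(p1,whs1)}, require {truck_at(t3,portA)}
    → {pkg_at(p1,whs1), truck_at(t3,portA)}

== RESULT ==
["pkg_at(p1,whs1)", "truck_at(t3,portA)"]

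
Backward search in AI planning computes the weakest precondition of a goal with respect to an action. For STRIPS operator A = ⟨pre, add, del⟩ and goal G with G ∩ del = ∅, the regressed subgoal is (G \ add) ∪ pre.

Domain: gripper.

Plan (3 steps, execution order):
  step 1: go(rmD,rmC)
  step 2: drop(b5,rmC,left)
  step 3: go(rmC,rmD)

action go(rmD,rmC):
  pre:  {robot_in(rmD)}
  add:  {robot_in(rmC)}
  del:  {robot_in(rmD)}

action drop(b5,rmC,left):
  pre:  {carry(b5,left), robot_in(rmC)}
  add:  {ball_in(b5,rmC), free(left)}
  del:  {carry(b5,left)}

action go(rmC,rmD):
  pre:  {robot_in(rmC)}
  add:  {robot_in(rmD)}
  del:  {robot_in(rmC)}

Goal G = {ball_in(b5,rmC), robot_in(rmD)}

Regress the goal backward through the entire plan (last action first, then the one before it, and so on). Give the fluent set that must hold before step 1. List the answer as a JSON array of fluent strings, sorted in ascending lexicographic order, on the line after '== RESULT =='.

Regress step by step:
  through step 3 (go(rmC,rmD)): drop {robot_in(rmD)}, keep {ball_in(b5,rmC)}, require {robot_in(rmC)}
    → {ball_in(b5,rmC), robot_in(rmC)}
  through step 2 (drop(b5,rmC,left)): drop {ball_in(b5,rmC)}, keep {robot_in(rmC)}, require {carry(b5,left), robot_in(rmC)}
    → {carry(b5,left), robot_in(rmC)}
  through step 1 (go(rmD,rmC)): drop {robot_in(rmC)}, keep {carry(b5,left)}, require {robot_in(rmD)}
    → {carry(b5,left), robot_in(rmD)}

== RESULT ==
["carry(b5,left)", "robot_in(rmD)"]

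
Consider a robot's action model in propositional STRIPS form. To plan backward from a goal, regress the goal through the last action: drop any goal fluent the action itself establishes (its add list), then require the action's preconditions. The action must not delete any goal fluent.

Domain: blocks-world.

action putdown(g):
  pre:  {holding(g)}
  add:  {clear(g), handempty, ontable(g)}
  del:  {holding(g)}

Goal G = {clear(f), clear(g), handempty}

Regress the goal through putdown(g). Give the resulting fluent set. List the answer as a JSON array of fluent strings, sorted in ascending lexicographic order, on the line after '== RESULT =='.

Regress:
  G ∩ del = {}  (empty — regression defined)
  G \ add = {clear(f), clear(g), handempty} \ {clear(g), handempty, ontable(g)} = {clear(f)}
  ∪ pre   = {clear(f)} ∪ {holding(g)}
          = {clear(f), holding(g)}

== RESULT ==
["clear(f)", "holding(g)"]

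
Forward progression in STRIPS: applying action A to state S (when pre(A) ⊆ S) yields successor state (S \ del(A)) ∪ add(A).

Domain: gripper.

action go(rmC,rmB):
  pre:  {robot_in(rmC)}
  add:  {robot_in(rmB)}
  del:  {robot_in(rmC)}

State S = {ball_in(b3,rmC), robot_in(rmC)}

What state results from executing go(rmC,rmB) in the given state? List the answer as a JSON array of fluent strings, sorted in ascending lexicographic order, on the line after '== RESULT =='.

Progress:
  pre ⊆ S: {robot_in(rmC)} ⊆ S  — applicable
  S \ del = {ball_in(b3,rmC)}
  ∪ add   = {ball_in(b3,rmC), robot_in(rmB)}

== RESULT ==
["ball_in(b3,rmC)", "robot_in(rmB)"]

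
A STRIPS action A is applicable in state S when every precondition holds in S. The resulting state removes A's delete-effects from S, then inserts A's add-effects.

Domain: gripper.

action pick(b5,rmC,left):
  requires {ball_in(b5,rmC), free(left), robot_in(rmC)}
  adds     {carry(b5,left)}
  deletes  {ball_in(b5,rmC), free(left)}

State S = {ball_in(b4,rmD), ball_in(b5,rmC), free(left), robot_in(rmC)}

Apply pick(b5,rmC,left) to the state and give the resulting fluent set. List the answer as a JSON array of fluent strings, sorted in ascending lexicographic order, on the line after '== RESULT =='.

Progress:
  pre ⊆ S: {ball_in(b5,rmC), free(left), robot_in(rmC)} ⊆ S  — applicable
  S \ del = {ball_in(b4,rmD), robot_in(rmC)}
  ∪ add   = {ball_in(b4,rmD), carry(b5,left), robot_in(rmC)}

== RESULT ==
["ball_in(b4,rmD)", "carry(b5,left)", "robot_in(rmC)"]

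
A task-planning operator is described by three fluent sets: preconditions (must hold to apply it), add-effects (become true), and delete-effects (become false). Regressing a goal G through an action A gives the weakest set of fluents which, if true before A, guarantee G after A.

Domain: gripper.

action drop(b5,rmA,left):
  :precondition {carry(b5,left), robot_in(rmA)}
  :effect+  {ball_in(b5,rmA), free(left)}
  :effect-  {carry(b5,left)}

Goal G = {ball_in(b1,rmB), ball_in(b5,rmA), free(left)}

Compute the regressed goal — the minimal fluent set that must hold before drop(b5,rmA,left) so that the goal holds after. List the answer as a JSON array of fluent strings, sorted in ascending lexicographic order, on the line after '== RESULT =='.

Compute (G \ add) ∪ pre:
  G ∩ del = {}  (empty — regression defined)
  G \ add = {ball_in(b1,rmB), ball_in(b5,rmA), free(left)} \ {ball_in(b5,rmA), free(left)} = {ball_in(b1,rmB)}
  ∪ pre   = {ball_in(b1,rmB)} ∪ {carry(b5,left), robot_in(rmA)}
          = {ball_in(b1,rmB), carry(b5,left), robot_in(rmA)}

== RESULT ==
["ball_in(b1,rmB)", "carry(b5,left)", "robot_in(rmA)"]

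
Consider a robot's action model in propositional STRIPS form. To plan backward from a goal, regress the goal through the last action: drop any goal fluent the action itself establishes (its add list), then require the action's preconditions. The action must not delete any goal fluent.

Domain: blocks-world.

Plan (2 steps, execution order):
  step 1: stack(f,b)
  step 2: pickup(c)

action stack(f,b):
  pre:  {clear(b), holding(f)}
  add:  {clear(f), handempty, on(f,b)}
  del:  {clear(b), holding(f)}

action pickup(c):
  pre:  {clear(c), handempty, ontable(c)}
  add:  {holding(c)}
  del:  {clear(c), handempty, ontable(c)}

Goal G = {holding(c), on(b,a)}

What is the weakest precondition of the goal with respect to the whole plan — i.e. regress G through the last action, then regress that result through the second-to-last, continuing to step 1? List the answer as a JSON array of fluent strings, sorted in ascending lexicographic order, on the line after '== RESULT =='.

Regress step by step:
  through step 2 (pickup(c)): drop {holding(c)}, keep {on(b,a)}, require {clear(c), handempty, ontable(c)}
    → {clear(c), handempty, on(b,a), ontable(c)}
  through step 1 (stack(f,b)): drop {handempty}, keep {clear(c), on(b,a), ontable(c)}, require {clear(b), holding(f)}
    → {clear(b), clear(c), holding(f), on(b,a), ontable(c)}

== RESULT ==
["clear(b)", "clear(c)", "holding(f)", "on(b,a)", "ontable(c)"]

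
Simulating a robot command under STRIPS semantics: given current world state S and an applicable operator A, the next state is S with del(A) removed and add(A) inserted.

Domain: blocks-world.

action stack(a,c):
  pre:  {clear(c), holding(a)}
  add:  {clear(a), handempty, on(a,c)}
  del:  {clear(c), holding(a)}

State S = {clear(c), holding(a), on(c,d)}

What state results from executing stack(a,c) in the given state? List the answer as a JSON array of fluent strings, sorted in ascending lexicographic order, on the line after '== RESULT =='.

Compute (S \ del) ∪ add:
  pre ⊆ S: {clear(c), holding(a)} ⊆ S  — applicable
  S \ del = {on(c,d)}
  ∪ add   = {clear(a), handempty, on(a,c), on(c,d)}

== RESULT ==
["clear(a)", "handempty", "on(a,c)", "on(c,d)"]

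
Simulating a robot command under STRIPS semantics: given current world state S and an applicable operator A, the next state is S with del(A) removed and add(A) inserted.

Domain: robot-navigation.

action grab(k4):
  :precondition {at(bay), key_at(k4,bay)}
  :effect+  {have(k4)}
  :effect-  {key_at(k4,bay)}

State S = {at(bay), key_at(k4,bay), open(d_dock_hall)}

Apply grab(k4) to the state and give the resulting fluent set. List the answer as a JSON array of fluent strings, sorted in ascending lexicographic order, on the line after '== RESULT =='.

Progress:
  pre ⊆ S: {at(bay), key_at(k4,bay)} ⊆ S  — applicable
  S \ del = {at(bay), open(d_dock_hall)}
  ∪ add   = {at(bay), have(k4), open(d_dock_hall)}

== RESULT ==
["at(bay)", "have(k4)", "open(d_dock_hall)"]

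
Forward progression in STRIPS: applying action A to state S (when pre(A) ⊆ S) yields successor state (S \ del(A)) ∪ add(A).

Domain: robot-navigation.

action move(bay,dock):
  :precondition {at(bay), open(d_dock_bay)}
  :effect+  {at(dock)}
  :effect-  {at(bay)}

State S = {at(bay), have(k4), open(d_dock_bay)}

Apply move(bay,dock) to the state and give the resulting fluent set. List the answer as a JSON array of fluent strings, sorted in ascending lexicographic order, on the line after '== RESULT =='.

Compute (S \ del) ∪ add:
  pre ⊆ S: {at(bay), open(d_dock_bay)} ⊆ S  — applicable
  S \ del = {have(k4), open(d_dock_bay)}
  ∪ add   = {at(dock), have(k4), open(d_dock_bay)}

== RESULT ==
["at(dock)", "have(k4)", "open(d_dock_bay)"]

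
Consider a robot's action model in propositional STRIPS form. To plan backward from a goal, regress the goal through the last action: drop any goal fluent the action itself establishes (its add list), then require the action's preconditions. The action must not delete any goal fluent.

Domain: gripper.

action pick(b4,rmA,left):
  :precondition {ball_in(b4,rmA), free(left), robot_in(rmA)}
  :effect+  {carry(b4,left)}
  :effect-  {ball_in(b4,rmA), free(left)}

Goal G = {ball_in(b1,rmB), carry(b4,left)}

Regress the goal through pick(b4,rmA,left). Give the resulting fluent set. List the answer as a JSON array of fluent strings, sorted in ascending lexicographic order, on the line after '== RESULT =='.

Regress:
  G ∩ del = {}  (empty — regression defined)
  G \ add = {ball_in(b1,rmB), carry(b4,left)} \ {carry(b4,left)} = {ball_in(b1,rmB)}
  ∪ pre   = {ball_in(b1,rmB)} ∪ {ball_in(b4,rmA), free(left), robot_in(rmA)}
          = {ball_in(b1,rmB), ball_in(b4,rmA), free(left), robot_in(rmA)}

== RESULT ==
["ball_in(b1,rmB)", "ball_in(b4,rmA)", "free(left)", "robot_in(rmA)"]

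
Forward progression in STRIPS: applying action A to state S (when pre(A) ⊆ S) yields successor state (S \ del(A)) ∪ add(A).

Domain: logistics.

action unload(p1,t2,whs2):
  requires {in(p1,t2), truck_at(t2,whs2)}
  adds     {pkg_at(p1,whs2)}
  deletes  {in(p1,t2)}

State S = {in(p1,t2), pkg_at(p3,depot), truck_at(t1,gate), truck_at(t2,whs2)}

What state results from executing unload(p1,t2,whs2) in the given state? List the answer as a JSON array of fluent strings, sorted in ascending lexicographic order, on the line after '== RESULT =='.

Compute (S \ del) ∪ add:
  pre ⊆ S: {in(p1,t2), truck_at(t2,whs2)} ⊆ S  — applicable
  S \ del = {pkg_at(p3,depot), truck_at(t1,gate), truck_at(t2,whs2)}
  ∪ add   = {pkg_at(p1,whs2), pkg_at(p3,depot), truck_at(t1,gate), truck_at(t2,whs2)}

== RESULT ==
["pkg_at(p1,whs2)", "pkg_at(p3,depot)", "truck_at(t1,gate)", "truck_at(t2,whs2)"]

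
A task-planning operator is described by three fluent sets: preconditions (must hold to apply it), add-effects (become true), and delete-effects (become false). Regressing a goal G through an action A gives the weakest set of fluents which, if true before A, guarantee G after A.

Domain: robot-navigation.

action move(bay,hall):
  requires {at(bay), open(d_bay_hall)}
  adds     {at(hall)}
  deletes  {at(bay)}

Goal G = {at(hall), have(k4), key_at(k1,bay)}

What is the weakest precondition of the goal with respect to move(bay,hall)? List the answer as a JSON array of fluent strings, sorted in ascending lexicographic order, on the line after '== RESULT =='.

Compute (G \ add) ∪ pre:
  G ∩ del = {}  (empty — regression defined)
  G \ add = {at(hall), have(k4), key_at(k1,bay)} \ {at(hall)} = {have(k4), key_at(k1,bay)}
  ∪ pre   = {have(k4), key_at(k1,bay)} ∪ {at(bay), open(d_bay_hall)}
          = {at(bay), have(k4), key_at(k1,bay), open(d_bay_hall)}

== RESULT ==
["at(bay)", "have(k4)", "key_at(k1,bay)", "open(d_bay_hall)"]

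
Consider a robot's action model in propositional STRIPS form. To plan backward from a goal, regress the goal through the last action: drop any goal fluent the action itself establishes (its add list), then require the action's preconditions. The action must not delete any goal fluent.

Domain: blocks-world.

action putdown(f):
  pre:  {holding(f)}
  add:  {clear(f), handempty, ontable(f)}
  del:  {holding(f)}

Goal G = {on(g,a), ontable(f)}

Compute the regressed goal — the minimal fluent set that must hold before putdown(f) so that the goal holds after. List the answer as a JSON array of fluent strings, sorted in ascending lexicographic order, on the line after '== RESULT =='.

Regress:
  G ∩ del = {}  (empty — regression defined)
  G \ add = {on(g,a), ontable(f)} \ {clear(f), handempty, ontable(f)} = {on(g,a)}
  ∪ pre   = {on(g,a)} ∪ {holding(f)}
          = {holding(f), on(g,a)}

== RESULT ==
["holding(f)", "on(g,a)"]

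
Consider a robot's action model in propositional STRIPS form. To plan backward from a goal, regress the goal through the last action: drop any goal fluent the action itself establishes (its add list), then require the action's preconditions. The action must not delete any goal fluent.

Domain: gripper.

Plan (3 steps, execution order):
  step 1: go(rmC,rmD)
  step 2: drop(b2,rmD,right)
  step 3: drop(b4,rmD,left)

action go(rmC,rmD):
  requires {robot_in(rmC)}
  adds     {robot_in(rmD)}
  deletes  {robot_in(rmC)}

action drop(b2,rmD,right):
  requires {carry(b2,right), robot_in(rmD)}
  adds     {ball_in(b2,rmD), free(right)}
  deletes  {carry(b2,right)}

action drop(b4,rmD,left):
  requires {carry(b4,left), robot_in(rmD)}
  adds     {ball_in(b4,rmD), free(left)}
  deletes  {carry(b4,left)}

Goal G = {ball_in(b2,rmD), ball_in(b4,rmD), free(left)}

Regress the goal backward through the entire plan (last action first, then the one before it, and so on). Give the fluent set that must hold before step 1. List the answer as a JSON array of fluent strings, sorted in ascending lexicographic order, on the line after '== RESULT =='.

Work backward from the goal:
  through step 3 (drop(b4,rmD,left)): drop {ball_in(b4,rmD), free(left)}, keep {ball_in(b2,rmD)}, require {carry(b4,left), robot_in(rmD)}
    → {ball_in(b2,rmD), carry(b4,left), robot_in(rmD)}
  through step 2 (drop(b2,rmD,right)): drop {ball_in(b2,rmD)}, keep {carry(b4,left), robot_in(rmD)}, require {carry(b2,right), robot_in(rmD)}
    → {carry(b2,right), carry(b4,left), robot_in(rmD)}
  through step 1 (go(rmC,rmD)): drop {robot_in(rmD)}, keep {carry(b2,right), carry(b4,left)}, require {robot_in(rmC)}
    → {carry(b2,right), carry(b4,left), robot_in(rmC)}

== RESULT ==
["carry(b2,right)", "carry(b4,left)", "robot_in(rmC)"]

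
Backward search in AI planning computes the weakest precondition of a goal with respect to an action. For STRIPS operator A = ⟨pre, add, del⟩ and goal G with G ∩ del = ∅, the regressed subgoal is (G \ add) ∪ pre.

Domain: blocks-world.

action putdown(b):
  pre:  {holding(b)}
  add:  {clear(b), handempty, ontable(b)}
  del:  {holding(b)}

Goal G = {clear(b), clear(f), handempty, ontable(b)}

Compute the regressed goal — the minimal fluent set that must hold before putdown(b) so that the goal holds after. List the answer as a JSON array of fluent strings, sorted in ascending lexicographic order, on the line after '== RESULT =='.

Regress:
  G ∩ del = {}  (empty — regression defined)
  G \ add = {clear(b), clear(f), handempty, ontable(b)} \ {clear(b), handempty, ontable(b)} = {clear(f)}
  ∪ pre   = {clear(f)} ∪ {holding(b)}
          = {clear(f), holding(b)}

== RESULT ==
["clear(f)", "holding(b)"]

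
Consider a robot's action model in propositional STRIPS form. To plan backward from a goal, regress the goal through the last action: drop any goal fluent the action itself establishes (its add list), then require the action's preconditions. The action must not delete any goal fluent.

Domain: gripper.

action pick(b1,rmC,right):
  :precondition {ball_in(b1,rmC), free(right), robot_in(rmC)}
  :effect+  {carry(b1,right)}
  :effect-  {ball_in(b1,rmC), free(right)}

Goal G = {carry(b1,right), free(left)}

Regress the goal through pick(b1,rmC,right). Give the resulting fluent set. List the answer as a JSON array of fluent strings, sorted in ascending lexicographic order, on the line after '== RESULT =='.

Regress:
  G ∩ del = {}  (empty — regression defined)
  G \ add = {carry(b1,right), free(left)} \ {carry(b1,right)} = {free(left)}
  ∪ pre   = {free(left)} ∪ {ball_in(b1,rmC), free(right), robot_in(rmC)}
          = {ball_in(b1,rmC), free(left), free(right), robot_in(rmC)}

== RESULT ==
["ball_in(b1,rmC)", "free(left)", "free(right)", "robot_in(rmC)"]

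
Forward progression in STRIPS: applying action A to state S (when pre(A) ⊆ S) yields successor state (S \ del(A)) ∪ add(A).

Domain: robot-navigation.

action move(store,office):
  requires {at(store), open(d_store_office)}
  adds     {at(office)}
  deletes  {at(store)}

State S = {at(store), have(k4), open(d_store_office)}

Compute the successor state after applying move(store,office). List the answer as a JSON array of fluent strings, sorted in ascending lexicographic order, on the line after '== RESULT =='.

Progress:
  pre ⊆ S: {at(store), open(d_store_office)} ⊆ S  — applicable
  S \ del = {have(k4), open(d_store_office)}
  ∪ add   = {at(office), have(k4), open(d_store_office)}

== RESULT ==
["at(office)", "have(k4)", "open(d_store_office)"]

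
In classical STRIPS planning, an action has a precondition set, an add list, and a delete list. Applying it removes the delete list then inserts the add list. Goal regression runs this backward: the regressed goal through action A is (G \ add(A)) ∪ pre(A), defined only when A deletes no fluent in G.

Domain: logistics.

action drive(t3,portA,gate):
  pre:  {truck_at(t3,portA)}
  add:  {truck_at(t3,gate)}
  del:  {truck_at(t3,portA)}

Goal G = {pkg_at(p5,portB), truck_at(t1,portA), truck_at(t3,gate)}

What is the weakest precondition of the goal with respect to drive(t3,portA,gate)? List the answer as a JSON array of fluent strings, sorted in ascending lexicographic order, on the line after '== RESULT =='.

Compute (G \ add) ∪ pre:
  G ∩ del = {}  (empty — regression defined)
  G \ add = {pkg_at(p5,portB), truck_at(t1,portA), truck_at(t3,gate)} \ {truck_at(t3,gate)} = {pkg_at(p5,portB), truck_at(t1,portA)}
  ∪ pre   = {pkg_at(p5,portB), truck_at(t1,portA)} ∪ {truck_at(t3,portA)}
          = {pkg_at(p5,portB), truck_at(t1,portA), truck_at(t3,portA)}

== RESULT ==
["pkg_at(p5,portB)", "truck_at(t1,portA)", "truck_at(t3,portA)"]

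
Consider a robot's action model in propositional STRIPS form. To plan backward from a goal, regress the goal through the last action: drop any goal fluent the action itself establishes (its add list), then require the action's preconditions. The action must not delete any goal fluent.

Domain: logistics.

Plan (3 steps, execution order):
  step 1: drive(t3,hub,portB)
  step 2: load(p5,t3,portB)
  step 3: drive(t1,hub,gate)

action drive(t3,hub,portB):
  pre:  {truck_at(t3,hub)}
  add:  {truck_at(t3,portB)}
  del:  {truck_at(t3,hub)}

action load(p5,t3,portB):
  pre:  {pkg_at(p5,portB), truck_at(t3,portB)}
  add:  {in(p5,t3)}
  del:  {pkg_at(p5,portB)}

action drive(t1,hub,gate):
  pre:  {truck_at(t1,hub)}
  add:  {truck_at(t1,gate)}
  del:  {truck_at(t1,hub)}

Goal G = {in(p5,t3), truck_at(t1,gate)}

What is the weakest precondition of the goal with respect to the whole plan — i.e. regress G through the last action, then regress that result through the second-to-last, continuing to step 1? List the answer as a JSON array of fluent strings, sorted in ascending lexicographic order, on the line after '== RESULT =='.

Work backward from the goal:
  through step 3 (drive(t1,hub,gate)): drop {truck_at(t1,gate)}, keep {in(p5,t3)}, require {truck_at(t1,hub)}
    → {in(p5,t3), truck_at(t1,hub)}
  through step 2 (load(p5,t3,portB)): drop {in(p5,t3)}, keep {truck_at(t1,hub)}, require {pkg_at(p5,portB), truck_at(t3,portB)}
    → {pkg_at(p5,portB), truck_at(t1,hub), truck_at(t3,portB)}
  through step 1 (drive(t3,hub,portB)): drop {truck_at(t3,portB)}, keep {pkg_at(p5,portB), truck_at(t1,hub)}, require {truck_at(t3,hub)}
    → {pkg_at(p5,portB), truck_at(t1,hub), truck_at(t3,hub)}

== RESULT ==
["pkg_at(p5,portB)", "truck_at(t1,hub)", "truck_at(t3,hub)"]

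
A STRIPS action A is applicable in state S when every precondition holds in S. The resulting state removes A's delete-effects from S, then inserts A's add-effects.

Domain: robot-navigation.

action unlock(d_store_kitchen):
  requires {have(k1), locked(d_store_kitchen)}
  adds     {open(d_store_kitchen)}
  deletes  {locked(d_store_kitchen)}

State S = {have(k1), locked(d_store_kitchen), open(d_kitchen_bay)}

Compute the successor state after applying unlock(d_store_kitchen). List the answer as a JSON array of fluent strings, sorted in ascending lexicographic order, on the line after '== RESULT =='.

Progress:
  pre ⊆ S: {have(k1), locked(d_store_kitchen)} ⊆ S  — applicable
  S \ del = {have(k1), open(d_kitchen_bay)}
  ∪ add   = {have(k1), open(d_kitchen_bay), open(d_store_kitchen)}

== RESULT ==
["have(k1)", "open(d_kitchen_bay)", "open(d_store_kitchen)"]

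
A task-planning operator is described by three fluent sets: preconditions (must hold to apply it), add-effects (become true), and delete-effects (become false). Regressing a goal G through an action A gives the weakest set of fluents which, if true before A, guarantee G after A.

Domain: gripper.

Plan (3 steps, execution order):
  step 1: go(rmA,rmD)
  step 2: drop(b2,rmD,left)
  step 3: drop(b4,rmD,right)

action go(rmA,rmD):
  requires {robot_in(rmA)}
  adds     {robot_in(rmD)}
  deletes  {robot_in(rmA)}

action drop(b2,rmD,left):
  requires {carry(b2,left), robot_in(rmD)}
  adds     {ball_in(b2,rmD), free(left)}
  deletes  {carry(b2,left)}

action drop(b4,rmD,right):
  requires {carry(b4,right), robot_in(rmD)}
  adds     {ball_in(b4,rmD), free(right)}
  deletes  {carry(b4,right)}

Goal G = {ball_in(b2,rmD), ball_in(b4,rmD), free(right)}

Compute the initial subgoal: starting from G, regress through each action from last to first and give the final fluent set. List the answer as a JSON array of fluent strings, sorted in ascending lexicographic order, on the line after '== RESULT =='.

Work backward from the goal:
  through step 3 (drop(b4,rmD,right)): drop {ball_in(b4,rmD), free(right)}, keep {ball_in(b2,rmD)}, require {carry(b4,right), robot_in(rmD)}
    → {ball_in(b2,rmD), carry(b4,right), robot_in(rmD)}
  through step 2 (drop(b2,rmD,left)): drop {ball_in(b2,rmD)}, keep {carry(b4,right), robot_in(rmD)}, require {carry(b2,left), robot_in(rmD)}
    → {carry(b2,left), carry(b4,right), robot_in(rmD)}
  through step 1 (go(rmA,rmD)): drop {robot_in(rmD)}, keep {carry(b2,left), carry(b4,right)}, require {robot_in(rmA)}
    → {carry(b2,left), carry(b4,right), robot_in(rmA)}

== RESULT ==
["carry(b2,left)", "carry(b4,right)", "robot_in(rmA)"]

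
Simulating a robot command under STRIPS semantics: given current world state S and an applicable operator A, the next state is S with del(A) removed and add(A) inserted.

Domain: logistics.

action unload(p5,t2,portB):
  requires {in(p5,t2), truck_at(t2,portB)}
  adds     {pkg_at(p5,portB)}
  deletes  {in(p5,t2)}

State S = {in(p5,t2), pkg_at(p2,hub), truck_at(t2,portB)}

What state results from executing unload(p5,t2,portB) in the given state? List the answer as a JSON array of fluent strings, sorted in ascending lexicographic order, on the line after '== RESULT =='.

Compute (S \ del) ∪ add:
  pre ⊆ S: {in(p5,t2), truck_at(t2,portB)} ⊆ S  — applicable
  S \ del = {pkg_at(p2,hub), truck_at(t2,portB)}
  ∪ add   = {pkg_at(p2,hub), pkg_at(p5,portB), truck_at(t2,portB)}

== RESULT ==
["pkg_at(p2,hub)", "pkg_at(p5,portB)", "truck_at(t2,portB)"]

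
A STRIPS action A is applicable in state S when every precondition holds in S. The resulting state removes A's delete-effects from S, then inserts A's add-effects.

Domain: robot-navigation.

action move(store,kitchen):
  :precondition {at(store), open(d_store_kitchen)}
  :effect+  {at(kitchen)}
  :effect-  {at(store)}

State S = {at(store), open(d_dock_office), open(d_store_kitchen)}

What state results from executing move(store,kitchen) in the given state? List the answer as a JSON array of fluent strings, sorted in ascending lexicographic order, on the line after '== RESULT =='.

Compute (S \ del) ∪ add:
  pre ⊆ S: {at(store), open(d_store_kitchen)} ⊆ S  — applicable
  S \ del = {open(d_dock_office), open(d_store_kitchen)}
  ∪ add   = {at(kitchen), open(d_dock_office), open(d_store_kitchen)}

== RESULT ==
["at(kitchen)", "open(d_dock_office)", "open(d_store_kitchen)"]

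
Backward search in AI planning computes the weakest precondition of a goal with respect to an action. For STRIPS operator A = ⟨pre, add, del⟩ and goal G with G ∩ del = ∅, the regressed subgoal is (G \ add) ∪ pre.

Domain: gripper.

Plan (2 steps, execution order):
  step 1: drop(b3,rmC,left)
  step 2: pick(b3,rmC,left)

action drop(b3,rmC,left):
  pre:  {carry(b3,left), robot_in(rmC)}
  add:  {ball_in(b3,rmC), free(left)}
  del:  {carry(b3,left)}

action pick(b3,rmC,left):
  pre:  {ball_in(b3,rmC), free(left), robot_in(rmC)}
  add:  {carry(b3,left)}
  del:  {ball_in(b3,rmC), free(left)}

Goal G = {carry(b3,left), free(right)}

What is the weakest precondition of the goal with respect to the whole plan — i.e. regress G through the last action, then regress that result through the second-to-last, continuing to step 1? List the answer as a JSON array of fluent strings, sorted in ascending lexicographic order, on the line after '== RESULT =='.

Work backward from the goal:
  through step 2 (pick(b3,rmC,left)): drop {carry(b3,left)}, keep {free(right)}, require {ball_in(b3,rmC), free(left), robot_in(rmC)}
    → {ball_in(b3,rmC), free(left), free(right), robot_in(rmC)}
  through step 1 (drop(b3,rmC,left)): drop {ball_in(b3,rmC), free(left)}, keep {free(right), robot_in(rmC)}, require {carry(b3,left), robot_in(rmC)}
    → {carry(b3,left), free(right), robot_in(rmC)}

== RESULT ==
["carry(b3,left)", "free(right)", "robot_in(rmC)"]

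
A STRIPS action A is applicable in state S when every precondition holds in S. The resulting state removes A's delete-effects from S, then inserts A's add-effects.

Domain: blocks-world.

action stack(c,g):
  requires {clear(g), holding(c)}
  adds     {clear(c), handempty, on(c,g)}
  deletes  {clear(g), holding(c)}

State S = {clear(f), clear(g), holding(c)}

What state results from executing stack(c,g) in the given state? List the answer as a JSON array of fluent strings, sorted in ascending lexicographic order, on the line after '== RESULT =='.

Compute (S \ del) ∪ add:
  pre ⊆ S: {clear(g), holding(c)} ⊆ S  — applicable
  S \ del = {clear(f)}
  ∪ add   = {clear(c), clear(f), handempty, on(c,g)}

== RESULT ==
["clear(c)", "clear(f)", "handempty", "on(c,g)"]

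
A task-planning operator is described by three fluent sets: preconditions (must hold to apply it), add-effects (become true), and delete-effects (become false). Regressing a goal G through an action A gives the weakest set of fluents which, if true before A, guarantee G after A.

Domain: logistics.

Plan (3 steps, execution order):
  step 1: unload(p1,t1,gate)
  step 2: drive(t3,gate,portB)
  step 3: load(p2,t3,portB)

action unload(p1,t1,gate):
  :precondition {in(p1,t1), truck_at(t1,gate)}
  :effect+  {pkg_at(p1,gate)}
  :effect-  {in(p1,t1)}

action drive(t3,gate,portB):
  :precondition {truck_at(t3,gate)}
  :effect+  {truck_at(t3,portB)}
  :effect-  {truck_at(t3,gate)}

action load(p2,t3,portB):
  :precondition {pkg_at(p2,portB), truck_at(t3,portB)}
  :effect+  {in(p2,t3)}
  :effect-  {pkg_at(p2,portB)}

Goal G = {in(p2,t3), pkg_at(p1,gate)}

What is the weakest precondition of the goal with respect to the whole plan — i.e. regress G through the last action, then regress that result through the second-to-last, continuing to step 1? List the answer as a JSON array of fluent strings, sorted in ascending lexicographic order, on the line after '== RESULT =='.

Regress step by step:
  through step 3 (load(p2,t3,portB)): drop {in(p2,t3)}, keep {pkg_at(p1,gate)}, require {pkg_at(p2,portB), truck_at(t3,portB)}
    → {pkg_at(p1,gate), pkg_at(p2,portB), truck_at(t3,portB)}
  through step 2 (drive(t3,gate,portB)): drop {truck_at(t3,portB)}, keep {pkg_at(p1,gate), pkg_at(p2,portB)}, require {truck_at(t3,gate)}
    → {pkg_at(p1,gate), pkg_at(p2,portB), truck_at(t3,gate)}
  through step 1 (unload(p1,t1,gate)): drop {pkg_at(p1,gate)}, keep {pkg_at(p2,portB), truck_at(t3,gate)}, require {in(p1,t1), truck_at(t1,gate)}
    → {in(p1,t1), pkg_at(p2,portB), truck_at(t1,gate), truck_at(t3,gate)}

== RESULT ==
["in(p1,t1)", "pkg_at(p2,portB)", "truck_at(t1,gate)", "truck_at(t3,gate)"]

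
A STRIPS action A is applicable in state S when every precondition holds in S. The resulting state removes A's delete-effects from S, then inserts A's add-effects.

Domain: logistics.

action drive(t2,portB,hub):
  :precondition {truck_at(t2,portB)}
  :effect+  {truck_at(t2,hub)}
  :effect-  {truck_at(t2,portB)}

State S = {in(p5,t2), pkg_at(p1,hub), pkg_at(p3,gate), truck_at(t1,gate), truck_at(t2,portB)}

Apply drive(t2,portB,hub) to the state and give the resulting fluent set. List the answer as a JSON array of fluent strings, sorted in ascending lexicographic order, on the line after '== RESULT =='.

Progress:
  pre ⊆ S: {truck_at(t2,portB)} ⊆ S  — applicable
  S \ del = {in(p5,t2), pkg_at(p1,hub), pkg_at(p3,gate), truck_at(t1,gate)}
  ∪ add   = {in(p5,t2), pkg_at(p1,hub), pkg_at(p3,gate), truck_at(t1,gate), truck_at(t2,hub)}

== RESULT ==
["in(p5,t2)", "pkg_at(p1,hub)", "pkg_at(p3,gate)", "truck_at(t1,gate)", "truck_at(t2,hub)"]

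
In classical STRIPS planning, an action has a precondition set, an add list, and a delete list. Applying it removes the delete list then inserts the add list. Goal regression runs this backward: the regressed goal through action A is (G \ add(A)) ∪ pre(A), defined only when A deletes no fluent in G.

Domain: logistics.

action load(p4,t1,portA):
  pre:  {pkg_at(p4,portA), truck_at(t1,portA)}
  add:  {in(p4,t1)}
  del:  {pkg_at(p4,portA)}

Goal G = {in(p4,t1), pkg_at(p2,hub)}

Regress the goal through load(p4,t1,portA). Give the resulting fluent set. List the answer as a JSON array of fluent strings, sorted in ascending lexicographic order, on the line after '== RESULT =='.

Regress:
  G ∩ del = {}  (empty — regression defined)
  G \ add = {in(p4,t1), pkg_at(p2,hub)} \ {in(p4,t1)} = {pkg_at(p2,hub)}
  ∪ pre   = {pkg_at(p2,hub)} ∪ {pkg_at(p4,portA), truck_at(t1,portA)}
          = {pkg_at(p2,hub), pkg_at(p4,portA), truck_at(t1,portA)}

== RESULT ==
["pkg_at(p2,hub)", "pkg_at(p4,portA)", "truck_at(t1,portA)"]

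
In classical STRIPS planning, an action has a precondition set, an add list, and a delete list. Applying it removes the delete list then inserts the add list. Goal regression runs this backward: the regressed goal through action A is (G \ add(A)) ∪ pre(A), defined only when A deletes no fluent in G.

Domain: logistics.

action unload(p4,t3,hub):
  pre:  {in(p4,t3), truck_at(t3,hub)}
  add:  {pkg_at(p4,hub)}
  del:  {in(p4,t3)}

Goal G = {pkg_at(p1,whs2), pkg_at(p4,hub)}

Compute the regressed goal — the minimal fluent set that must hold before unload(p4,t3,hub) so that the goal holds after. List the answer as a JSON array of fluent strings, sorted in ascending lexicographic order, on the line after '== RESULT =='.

Regress:
  G ∩ del = {}  (empty — regression defined)
  G \ add = {pkg_at(p1,whs2), pkg_at(p4,hub)} \ {pkg_at(p4,hub)} = {pkg_at(p1,whs2)}
  ∪ pre   = {pkg_at(p1,whs2)} ∪ {in(p4,t3), truck_at(t3,hub)}
          = {in(p4,t3), pkg_at(p1,whs2), truck_at(t3,hub)}

== RESULT ==
["in(p4,t3)", "pkg_at(p1,whs2)", "truck_at(t3,hub)"]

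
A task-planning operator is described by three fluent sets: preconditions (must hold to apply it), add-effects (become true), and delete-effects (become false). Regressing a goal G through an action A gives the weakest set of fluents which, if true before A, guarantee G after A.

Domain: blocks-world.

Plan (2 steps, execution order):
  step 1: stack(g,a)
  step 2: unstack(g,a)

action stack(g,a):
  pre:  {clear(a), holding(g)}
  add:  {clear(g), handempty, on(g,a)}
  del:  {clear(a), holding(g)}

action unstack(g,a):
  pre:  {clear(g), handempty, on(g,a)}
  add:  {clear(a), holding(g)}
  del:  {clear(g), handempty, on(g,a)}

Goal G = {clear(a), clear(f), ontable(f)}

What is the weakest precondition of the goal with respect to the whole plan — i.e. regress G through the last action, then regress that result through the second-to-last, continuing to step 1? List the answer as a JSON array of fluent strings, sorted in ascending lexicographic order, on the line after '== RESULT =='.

Regress step by step:
  through step 2 (unstack(g,a)): drop {clear(a)}, keep {clear(f), ontable(f)}, require {clear(g), handempty, on(g,a)}
    → {clear(f), clear(g), handempty, on(g,a), ontable(f)}
  through step 1 (stack(g,a)): drop {clear(g), handempty, on(g,a)}, keep {clear(f), ontable(f)}, require {clear(a), holding(g)}
    → {clear(a), clear(f), holding(g), ontable(f)}

== RESULT ==
["clear(a)", "clear(f)", "holding(g)", "ontable(f)"]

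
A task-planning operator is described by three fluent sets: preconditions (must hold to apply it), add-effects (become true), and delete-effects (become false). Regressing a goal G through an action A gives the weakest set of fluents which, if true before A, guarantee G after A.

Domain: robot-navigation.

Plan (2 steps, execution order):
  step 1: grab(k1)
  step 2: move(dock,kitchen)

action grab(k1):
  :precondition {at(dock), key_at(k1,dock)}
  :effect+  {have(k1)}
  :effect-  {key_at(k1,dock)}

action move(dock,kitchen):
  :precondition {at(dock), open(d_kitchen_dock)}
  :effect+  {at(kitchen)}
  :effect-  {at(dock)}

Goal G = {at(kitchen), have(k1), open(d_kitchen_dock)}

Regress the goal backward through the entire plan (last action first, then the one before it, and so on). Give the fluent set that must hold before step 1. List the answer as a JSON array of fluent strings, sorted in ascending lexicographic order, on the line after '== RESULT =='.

Work backward from the goal:
  through step 2 (move(dock,kitchen)): drop {at(kitchen)}, keep {have(k1), open(d_kitchen_dock)}, require {at(dock), open(d_kitchen_dock)}
    → {at(dock), have(k1), open(d_kitchen_dock)}
  through step 1 (grab(k1)): drop {have(k1)}, keep {at(dock), open(d_kitchen_dock)}, require {at(dock), key_at(k1,dock)}
    → {at(dock), key_at(k1,dock), open(d_kitchen_dock)}

== RESULT ==
["at(dock)", "key_at(k1,dock)", "open(d_kitchen_dock)"]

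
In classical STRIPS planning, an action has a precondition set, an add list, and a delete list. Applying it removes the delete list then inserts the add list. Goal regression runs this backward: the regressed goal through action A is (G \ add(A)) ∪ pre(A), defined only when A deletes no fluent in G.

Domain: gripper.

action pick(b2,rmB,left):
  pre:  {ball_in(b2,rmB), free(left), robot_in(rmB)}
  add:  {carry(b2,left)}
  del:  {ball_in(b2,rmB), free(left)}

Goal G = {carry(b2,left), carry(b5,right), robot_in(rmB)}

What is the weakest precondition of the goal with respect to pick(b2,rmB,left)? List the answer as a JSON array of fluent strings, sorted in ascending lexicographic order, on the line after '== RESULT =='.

Regress:
  G ∩ del = {}  (empty — regression defined)
  G \ add = {carry(b2,left), carry(b5,right), robot_in(rmB)} \ {carry(b2,left)} = {carry(b5,right), robot_in(rmB)}
  ∪ pre   = {carry(b5,right), robot_in(rmB)} ∪ {ball_in(b2,rmB), free(left), robot_in(rmB)}
          = {ball_in(b2,rmB), carry(b5,right), free(left), robot_in(rmB)}

== RESULT ==
["ball_in(b2,rmB)", "carry(b5,right)", "free(left)", "robot_in(rmB)"]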